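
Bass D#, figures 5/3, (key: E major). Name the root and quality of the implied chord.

The figures 5/3 indicate a triad in root position.
In root position the bass is the root, so the root is D#.
The chord tones are D#, F#, A, giving D# diminished.

D# diminished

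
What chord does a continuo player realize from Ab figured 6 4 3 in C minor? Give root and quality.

The figures 6 4 3 indicate a seventh chord in second inversion.
In second inversion the root lies a fourth above the bass: a fourth above Ab in C minor is D.
The chord tones are Ab, C, D, F, giving D half-diminished seventh.

D half-diminished seventh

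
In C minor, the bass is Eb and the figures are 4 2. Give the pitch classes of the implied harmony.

Eb, F, Ab, C

The written figures 4 2 are shorthand for 6/4/2: the 6 is implied.
A second above Eb in this key is F.
A fourth above Eb in this key is Ab.
A sixth above Eb in this key is C.
Together with the bass Eb, this spells F minor seventh in third inversion.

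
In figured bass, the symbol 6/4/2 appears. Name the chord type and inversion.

seventh chord, third inversion

Intervals of 6/4/2 above the bass form a seventh chord; the bass is the seventh, so this is third inversion.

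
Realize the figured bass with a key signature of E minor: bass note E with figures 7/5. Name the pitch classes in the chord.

E, G, B, D

The written figures 7/5 are shorthand for 7/5/3: the 3 is implied.
A third above E in this key is G.
A fifth above E in this key is B.
A seventh above E in this key is D.
Together with the bass E, this spells E minor seventh in root position.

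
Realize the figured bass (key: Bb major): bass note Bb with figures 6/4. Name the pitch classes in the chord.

Bb, Eb, G

A fourth above Bb in this key is Eb.
A sixth above Bb in this key is G.
Together with the bass Bb, this spells Eb major in second inversion.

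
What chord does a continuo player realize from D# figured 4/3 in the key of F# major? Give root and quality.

G# minor seventh

The figures 4/3 indicate a seventh chord in second inversion.
In second inversion the root lies a fourth above the bass: a fourth above D# in F# major is G#.
The chord tones are D#, F#, G#, B, giving G# minor seventh.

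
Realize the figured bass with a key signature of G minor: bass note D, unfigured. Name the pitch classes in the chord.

An unfigured bass implies 5/3.
A third above D in this key is F.
A fifth above D in this key is A.
Together with the bass D, this spells D minor in root position.

D, F, A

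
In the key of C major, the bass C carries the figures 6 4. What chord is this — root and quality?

The figures 6 4 indicate a triad in second inversion.
In second inversion the root lies a fourth above the bass: a fourth above C in C major is F.
The chord tones are C, F, A, giving F major.

F major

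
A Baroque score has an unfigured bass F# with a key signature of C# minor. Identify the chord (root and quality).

F# minor

An unfigured bass indicates a triad in root position.
In root position the bass is the root, so the root is F#.
The chord tones are F#, A, C#, giving F# minor.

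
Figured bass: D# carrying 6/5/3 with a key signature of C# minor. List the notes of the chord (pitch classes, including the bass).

D#, F#, A, B

A third above D# in this key is F#.
A fifth above D# in this key is A.
A sixth above D# in this key is B.
Together with the bass D#, this spells B dominant seventh in first inversion.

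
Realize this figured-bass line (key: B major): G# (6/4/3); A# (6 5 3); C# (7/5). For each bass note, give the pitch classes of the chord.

G#, B, C#, E | A#, C#, E, F# | C#, E, G#, B

G# (6/4/3): G#, B, C#, E.
A# (6/5/3): A#, C#, E, F#.
C# (7/5/3): C#, E, G#, B.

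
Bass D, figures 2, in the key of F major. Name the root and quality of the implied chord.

E half-diminished seventh

The figures 2 indicate a seventh chord in third inversion.
In third inversion the root lies a second above the bass: a second above D in F major is E.
The chord tones are D, E, G, Bb, giving E half-diminished seventh.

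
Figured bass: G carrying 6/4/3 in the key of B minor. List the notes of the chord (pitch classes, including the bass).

G, B, C#, E

A third above G in this key is B.
A fourth above G in this key is C#.
A sixth above G in this key is E.
Together with the bass G, this spells C# half-diminished seventh in second inversion.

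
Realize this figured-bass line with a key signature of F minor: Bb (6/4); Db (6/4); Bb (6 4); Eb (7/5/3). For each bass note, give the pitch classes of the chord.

Bb, Eb, G | Db, G, Bb | Bb, Eb, G | Eb, G, Bb, Db

Bb (6/4): Bb, Eb, G.
Db (6/4): Db, G, Bb.
Bb (6/4): Bb, Eb, G.
Eb (7/5/3): Eb, G, Bb, Db.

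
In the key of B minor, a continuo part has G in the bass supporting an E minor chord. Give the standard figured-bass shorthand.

G is the third of E minor, so the chord is in first inversion.
A triad in first inversion is figured 6/3, conventionally abbreviated 6.

6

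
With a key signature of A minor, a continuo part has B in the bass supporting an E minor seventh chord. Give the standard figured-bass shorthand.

B is the fifth of E minor seventh, so the chord is in second inversion.
A seventh chord in second inversion is figured 6/4/3, conventionally abbreviated 4/3.

4/3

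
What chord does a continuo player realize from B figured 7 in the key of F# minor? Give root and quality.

B minor seventh

The figures 7 indicate a seventh chord in root position.
In root position the bass is the root, so the root is B.
The chord tones are B, D, F#, A, giving B minor seventh.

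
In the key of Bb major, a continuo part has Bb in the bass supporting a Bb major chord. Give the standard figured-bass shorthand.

Bb is the root of Bb major, so the chord is in root position.
A triad in root position is figured 5/3, conventionally abbreviated (no figures — root-position triad).

no figures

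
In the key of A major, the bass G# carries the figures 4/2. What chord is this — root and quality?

The figures 4/2 indicate a seventh chord in third inversion.
In third inversion the root lies a second above the bass: a second above G# in A major is A.
The chord tones are G#, A, C#, E, giving A major seventh.

A major seventh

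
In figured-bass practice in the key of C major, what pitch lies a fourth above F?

Counting 3 letter steps above F lands on B; in C major, that letter is B.

B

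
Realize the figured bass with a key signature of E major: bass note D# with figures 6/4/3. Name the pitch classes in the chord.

A third above D# in this key is F#.
A fourth above D# in this key is G#.
A sixth above D# in this key is B.
Together with the bass D#, this spells G# minor seventh in second inversion.

D#, F#, G#, B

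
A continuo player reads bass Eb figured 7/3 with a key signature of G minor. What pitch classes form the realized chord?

The written figures 7/3 are shorthand for 7/5/3: the 5 is implied.
A third above Eb in this key is G.
A fifth above Eb in this key is Bb.
A seventh above Eb in this key is D.
Together with the bass Eb, this spells Eb major seventh in root position.

Eb, G, Bb, D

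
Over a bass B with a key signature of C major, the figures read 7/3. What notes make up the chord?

The written figures 7/3 are shorthand for 7/5/3: the 5 is implied.
A third above B in this key is D.
A fifth above B in this key is F.
A seventh above B in this key is A.
Together with the bass B, this spells B half-diminished seventh in root position.

B, D, F, A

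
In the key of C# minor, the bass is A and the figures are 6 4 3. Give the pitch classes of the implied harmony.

A third above A in this key is C#.
A fourth above A in this key is D#.
A sixth above A in this key is F#.
Together with the bass A, this spells D# half-diminished seventh in second inversion.

A, C#, D#, F#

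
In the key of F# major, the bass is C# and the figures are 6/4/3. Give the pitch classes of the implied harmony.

A third above C# in this key is E#.
A fourth above C# in this key is F#.
A sixth above C# in this key is A#.
Together with the bass C#, this spells F# major seventh in second inversion.

C#, E#, F#, A#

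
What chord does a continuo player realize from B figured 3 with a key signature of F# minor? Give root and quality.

The figures 3 indicate a triad in root position.
In root position the bass is the root, so the root is B.
The chord tones are B, D, F#, giving B minor.

B minor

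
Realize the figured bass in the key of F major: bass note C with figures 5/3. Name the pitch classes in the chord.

C, E, G

A third above C in this key is E.
A fifth above C in this key is G.
Together with the bass C, this spells C major in root position.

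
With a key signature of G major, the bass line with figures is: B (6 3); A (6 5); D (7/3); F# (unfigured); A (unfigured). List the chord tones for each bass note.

B (6/3): B, D, G.
A (6/5/3): A, C, E, F#.
D (7/5/3): D, F#, A, C.
F# (5/3): F#, A, C.
A (5/3): A, C, E.

B, D, G | A, C, E, F# | D, F#, A, C | F#, A, C | A, C, E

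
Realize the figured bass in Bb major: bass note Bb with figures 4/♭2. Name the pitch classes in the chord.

Bb, Cb, Eb, G

The written figures 4/♭2 are shorthand for 6/4/2: the 6 is implied.
A second above Bb in this key is C, lowered to Cb by the flat.
A fourth above Bb in this key is Eb.
A sixth above Bb in this key is G.
Together with the bass Bb, this spells Cb augmented major seventh in third inversion.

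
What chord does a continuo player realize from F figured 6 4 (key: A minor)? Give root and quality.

B diminished

The figures 6 4 indicate a triad in second inversion.
In second inversion the root lies a fourth above the bass: a fourth above F in A minor is B.
The chord tones are F, B, D, giving B diminished.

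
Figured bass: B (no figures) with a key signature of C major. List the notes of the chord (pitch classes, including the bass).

B, D, F

An unfigured bass implies 5/3.
A third above B in this key is D.
A fifth above B in this key is F.
Together with the bass B, this spells B diminished in root position.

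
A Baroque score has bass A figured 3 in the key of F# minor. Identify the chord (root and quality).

The figures 3 indicate a triad in root position.
In root position the bass is the root, so the root is A.
The chord tones are A, C#, E, giving A major.

A major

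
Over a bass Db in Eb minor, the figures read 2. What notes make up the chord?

The written figures 2 are shorthand for 6/4/2: the 6/4 are implied.
A second above Db in this key is Eb.
A fourth above Db in this key is Gb.
A sixth above Db in this key is Bb.
Together with the bass Db, this spells Eb minor seventh in third inversion.

Db, Eb, Gb, Bb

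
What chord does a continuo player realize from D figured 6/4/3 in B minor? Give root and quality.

The figures 6/4/3 indicate a seventh chord in second inversion.
In second inversion the root lies a fourth above the bass: a fourth above D in B minor is G.
The chord tones are D, F#, G, B, giving G major seventh.

G major seventh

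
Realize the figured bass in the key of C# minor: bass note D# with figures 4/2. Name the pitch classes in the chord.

The written figures 4/2 are shorthand for 6/4/2: the 6 is implied.
A second above D# in this key is E.
A fourth above D# in this key is G#.
A sixth above D# in this key is B.
Together with the bass D#, this spells E major seventh in third inversion.

D#, E, G#, B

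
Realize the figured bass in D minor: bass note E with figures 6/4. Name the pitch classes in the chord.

E, A, C

A fourth above E in this key is A.
A sixth above E in this key is C.
Together with the bass E, this spells A minor in second inversion.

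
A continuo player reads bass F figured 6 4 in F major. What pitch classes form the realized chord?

A fourth above F in this key is Bb.
A sixth above F in this key is D.
Together with the bass F, this spells Bb major in second inversion.

F, Bb, D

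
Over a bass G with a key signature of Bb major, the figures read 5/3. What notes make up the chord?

A third above G in this key is Bb.
A fifth above G in this key is D.
Together with the bass G, this spells G minor in root position.

G, Bb, D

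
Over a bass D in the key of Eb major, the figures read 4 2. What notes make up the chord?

D, Eb, G, Bb

The written figures 4 2 are shorthand for 6/4/2: the 6 is implied.
A second above D in this key is Eb.
A fourth above D in this key is G.
A sixth above D in this key is Bb.
Together with the bass D, this spells Eb major seventh in third inversion.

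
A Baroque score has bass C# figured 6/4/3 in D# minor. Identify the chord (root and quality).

The figures 6/4/3 indicate a seventh chord in second inversion.
In second inversion the root lies a fourth above the bass: a fourth above C# in D# minor is F#.
The chord tones are C#, E#, F#, A#, giving F# major seventh.

F# major seventh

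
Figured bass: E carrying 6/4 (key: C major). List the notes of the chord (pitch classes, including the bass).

E, A, C

A fourth above E in this key is A.
A sixth above E in this key is C.
Together with the bass E, this spells A minor in second inversion.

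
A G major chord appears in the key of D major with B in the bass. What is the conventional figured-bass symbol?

B is the third of G major, so the chord is in first inversion.
A triad in first inversion is figured 6/3, conventionally abbreviated 6.

6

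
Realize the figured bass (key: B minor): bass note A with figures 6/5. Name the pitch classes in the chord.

The written figures 6/5 are shorthand for 6/5/3: the 3 is implied.
A third above A in this key is C#.
A fifth above A in this key is E.
A sixth above A in this key is F#.
Together with the bass A, this spells F# minor seventh in first inversion.

A, C#, E, F#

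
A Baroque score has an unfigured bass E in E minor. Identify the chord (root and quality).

An unfigured bass indicates a triad in root position.
In root position the bass is the root, so the root is E.
The chord tones are E, G, B, giving E minor.

E minor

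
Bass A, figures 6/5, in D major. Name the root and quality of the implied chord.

The figures 6/5 indicate a seventh chord in first inversion.
In first inversion the root lies a sixth above the bass: a sixth above A in D major is F#.
The chord tones are A, C#, E, F#, giving F# minor seventh.

F# minor seventh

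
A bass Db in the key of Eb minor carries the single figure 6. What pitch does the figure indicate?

Bb

Counting 5 letter steps above Db lands on B; in Eb minor, that letter is Bb.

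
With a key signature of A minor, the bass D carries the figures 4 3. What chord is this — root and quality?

G dominant seventh

The figures 4 3 indicate a seventh chord in second inversion.
In second inversion the root lies a fourth above the bass: a fourth above D in A minor is G.
The chord tones are D, F, G, B, giving G dominant seventh.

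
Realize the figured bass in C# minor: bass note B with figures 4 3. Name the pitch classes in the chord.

The written figures 4 3 are shorthand for 6/4/3: the 6 is implied.
A third above B in this key is D#.
A fourth above B in this key is E.
A sixth above B in this key is G#.
Together with the bass B, this spells E major seventh in second inversion.

B, D#, E, G#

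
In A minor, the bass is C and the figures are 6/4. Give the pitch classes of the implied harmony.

C, F, A

A fourth above C in this key is F.
A sixth above C in this key is A.
Together with the bass C, this spells F major in second inversion.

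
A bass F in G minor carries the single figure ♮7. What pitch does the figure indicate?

E

Counting 6 letter steps above F lands on E; in G minor, that letter is Eb.
The ♮7 figure makes it natural, giving E.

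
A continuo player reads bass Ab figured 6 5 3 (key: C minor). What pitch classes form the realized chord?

Ab, C, Eb, F

A third above Ab in this key is C.
A fifth above Ab in this key is Eb.
A sixth above Ab in this key is F.
Together with the bass Ab, this spells F minor seventh in first inversion.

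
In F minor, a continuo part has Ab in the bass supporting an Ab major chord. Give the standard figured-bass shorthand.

Ab is the root of Ab major, so the chord is in root position.
A triad in root position is figured 5/3, conventionally abbreviated (no figures — root-position triad).

no figures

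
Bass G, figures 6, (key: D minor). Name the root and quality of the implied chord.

The figures 6 indicate a triad in first inversion.
In first inversion the root lies a sixth above the bass: a sixth above G in D minor is E.
The chord tones are G, Bb, E, giving E diminished.

E diminished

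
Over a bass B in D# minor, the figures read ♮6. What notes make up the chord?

B, D#, G

The written figures ♮6 are shorthand for 6/3: the 3 is implied.
A third above B in this key is D#.
A sixth above B in this key is G#, made natural (G) by the ♮ figure.
Together with the bass B, this spells G augmented in first inversion.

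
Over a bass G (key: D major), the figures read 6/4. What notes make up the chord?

A fourth above G in this key is C#.
A sixth above G in this key is E.
Together with the bass G, this spells C# diminished in second inversion.

G, C#, E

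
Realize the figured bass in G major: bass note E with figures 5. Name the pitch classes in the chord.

The written figures 5 are shorthand for 5/3: the 3 is implied.
A third above E in this key is G.
A fifth above E in this key is B.
Together with the bass E, this spells E minor in root position.

E, G, B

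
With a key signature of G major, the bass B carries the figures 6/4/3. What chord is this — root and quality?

The figures 6/4/3 indicate a seventh chord in second inversion.
In second inversion the root lies a fourth above the bass: a fourth above B in G major is E.
The chord tones are B, D, E, G, giving E minor seventh.

E minor seventh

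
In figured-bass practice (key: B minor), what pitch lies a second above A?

B

Counting 1 letter step above A lands on B; in B minor, that letter is B.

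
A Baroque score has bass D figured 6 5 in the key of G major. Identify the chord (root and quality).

The figures 6 5 indicate a seventh chord in first inversion.
In first inversion the root lies a sixth above the bass: a sixth above D in G major is B.
The chord tones are D, F#, A, B, giving B minor seventh.

B minor seventh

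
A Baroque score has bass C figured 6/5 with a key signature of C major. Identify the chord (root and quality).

A minor seventh

The figures 6/5 indicate a seventh chord in first inversion.
In first inversion the root lies a sixth above the bass: a sixth above C in C major is A.
The chord tones are C, E, G, A, giving A minor seventh.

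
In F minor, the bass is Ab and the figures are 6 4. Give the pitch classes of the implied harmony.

Ab, Db, F

A fourth above Ab in this key is Db.
A sixth above Ab in this key is F.
Together with the bass Ab, this spells Db major in second inversion.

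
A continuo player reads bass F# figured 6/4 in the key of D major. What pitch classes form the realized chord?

F#, B, D

A fourth above F# in this key is B.
A sixth above F# in this key is D.
Together with the bass F#, this spells B minor in second inversion.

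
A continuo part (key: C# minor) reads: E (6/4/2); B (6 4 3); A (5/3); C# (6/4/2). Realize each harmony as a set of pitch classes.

E, F#, A, C# | B, D#, E, G# | A, C#, E | C#, D#, F#, A

E (6/4/2): E, F#, A, C#.
B (6/4/3): B, D#, E, G#.
A (5/3): A, C#, E.
C# (6/4/2): C#, D#, F#, A.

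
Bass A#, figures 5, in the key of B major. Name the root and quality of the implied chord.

The figures 5 indicate a triad in root position.
In root position the bass is the root, so the root is A#.
The chord tones are A#, C#, E, giving A# diminished.

A# diminished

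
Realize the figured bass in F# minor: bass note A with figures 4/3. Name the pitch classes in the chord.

A, C#, D, F#

The written figures 4/3 are shorthand for 6/4/3: the 6 is implied.
A third above A in this key is C#.
A fourth above A in this key is D.
A sixth above A in this key is F#.
Together with the bass A, this spells D major seventh in second inversion.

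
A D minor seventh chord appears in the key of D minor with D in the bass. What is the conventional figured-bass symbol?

7

D is the root of D minor seventh, so the chord is in root position.
A seventh chord in root position is figured 7/5/3, conventionally abbreviated 7.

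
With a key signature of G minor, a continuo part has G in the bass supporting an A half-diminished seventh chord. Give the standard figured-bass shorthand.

4/2

G is the seventh of A half-diminished seventh, so the chord is in third inversion.
A seventh chord in third inversion is figured 6/4/2, conventionally abbreviated 4/2.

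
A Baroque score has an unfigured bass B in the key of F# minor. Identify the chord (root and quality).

B minor

An unfigured bass indicates a triad in root position.
In root position the bass is the root, so the root is B.
The chord tones are B, D, F#, giving B minor.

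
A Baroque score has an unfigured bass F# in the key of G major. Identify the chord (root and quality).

An unfigured bass indicates a triad in root position.
In root position the bass is the root, so the root is F#.
The chord tones are F#, A, C, giving F# diminished.

F# diminished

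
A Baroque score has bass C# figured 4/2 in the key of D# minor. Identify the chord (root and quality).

The figures 4/2 indicate a seventh chord in third inversion.
In third inversion the root lies a second above the bass: a second above C# in D# minor is D#.
The chord tones are C#, D#, F#, A#, giving D# minor seventh.

D# minor seventh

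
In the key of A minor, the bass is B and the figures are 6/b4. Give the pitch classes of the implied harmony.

A fourth above B in this key is E, lowered to Eb by the flat.
A sixth above B in this key is G.
Together with the bass B, this spells Eb augmented in second inversion.

B, Eb, G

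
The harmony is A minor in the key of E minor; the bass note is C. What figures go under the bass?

C is the third of A minor, so the chord is in first inversion.
A triad in first inversion is figured 6/3, conventionally abbreviated 6.

6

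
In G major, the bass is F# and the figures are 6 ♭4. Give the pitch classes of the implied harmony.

F#, Bb, D

A fourth above F# in this key is B, lowered to Bb by the flat.
A sixth above F# in this key is D.
Together with the bass F#, this spells Bb augmented in second inversion.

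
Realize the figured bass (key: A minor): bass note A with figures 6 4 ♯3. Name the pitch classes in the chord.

A, C#, D, F

A third above A in this key is C, raised to C# by the sharp.
A fourth above A in this key is D.
A sixth above A in this key is F.
Together with the bass A, this spells D minor-major seventh in second inversion.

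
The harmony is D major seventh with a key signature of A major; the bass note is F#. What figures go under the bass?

6/5

F# is the third of D major seventh, so the chord is in first inversion.
A seventh chord in first inversion is figured 6/5/3, conventionally abbreviated 6/5.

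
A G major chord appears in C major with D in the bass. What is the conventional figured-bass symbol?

6/4

D is the fifth of G major, so the chord is in second inversion.
A triad in second inversion is figured 6/4, conventionally abbreviated 6/4.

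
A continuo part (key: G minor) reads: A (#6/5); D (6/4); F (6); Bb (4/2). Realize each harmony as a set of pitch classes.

A (#6/5/3): A, C, Eb, F#.
D (6/4): D, G, Bb.
F (6/3): F, A, D.
Bb (6/4/2): Bb, C, Eb, G.

A, C, Eb, F# | D, G, Bb | F, A, D | Bb, C, Eb, G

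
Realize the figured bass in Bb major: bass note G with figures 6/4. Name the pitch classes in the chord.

G, C, Eb

A fourth above G in this key is C.
A sixth above G in this key is Eb.
Together with the bass G, this spells C minor in second inversion.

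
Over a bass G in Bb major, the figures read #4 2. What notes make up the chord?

G, A, C#, Eb

The written figures #4 2 are shorthand for 6/4/2: the 6 is implied.
A second above G in this key is A.
A fourth above G in this key is C, raised to C# by the sharp.
A sixth above G in this key is Eb.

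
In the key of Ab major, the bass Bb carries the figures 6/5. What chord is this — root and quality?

G half-diminished seventh

The figures 6/5 indicate a seventh chord in first inversion.
In first inversion the root lies a sixth above the bass: a sixth above Bb in Ab major is G.
The chord tones are Bb, Db, F, G, giving G half-diminished seventh.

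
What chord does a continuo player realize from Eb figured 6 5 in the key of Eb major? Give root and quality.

The figures 6 5 indicate a seventh chord in first inversion.
In first inversion the root lies a sixth above the bass: a sixth above Eb in Eb major is C.
The chord tones are Eb, G, Bb, C, giving C minor seventh.

C minor seventh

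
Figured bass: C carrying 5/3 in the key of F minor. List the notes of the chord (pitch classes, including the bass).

C, Eb, G

A third above C in this key is Eb.
A fifth above C in this key is G.
Together with the bass C, this spells C minor in root position.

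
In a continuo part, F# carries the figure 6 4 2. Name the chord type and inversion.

seventh chord, third inversion

Intervals of 6/4/2 above the bass form a seventh chord; the bass is the seventh, so this is third inversion.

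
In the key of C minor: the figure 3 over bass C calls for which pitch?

Eb

Counting 2 letter steps above C lands on E; in C minor, that letter is Eb.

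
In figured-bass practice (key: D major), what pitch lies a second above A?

B

Counting 1 letter step above A lands on B; in D major, that letter is B.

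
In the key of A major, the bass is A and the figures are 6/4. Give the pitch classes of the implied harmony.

A fourth above A in this key is D.
A sixth above A in this key is F#.
Together with the bass A, this spells D major in second inversion.

A, D, F#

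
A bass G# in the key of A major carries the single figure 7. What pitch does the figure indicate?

Counting 6 letter steps above G# lands on F; in A major, that letter is F#.

F#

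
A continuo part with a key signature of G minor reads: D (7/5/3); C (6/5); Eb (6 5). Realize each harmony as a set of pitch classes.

D, F, A, C | C, Eb, G, A | Eb, G, Bb, C

D (7/5/3): D, F, A, C.
C (6/5/3): C, Eb, G, A.
Eb (6/5/3): Eb, G, Bb, C.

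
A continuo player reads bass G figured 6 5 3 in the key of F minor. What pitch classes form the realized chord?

A third above G in this key is Bb.
A fifth above G in this key is Db.
A sixth above G in this key is Eb.
Together with the bass G, this spells Eb dominant seventh in first inversion.

G, Bb, Db, Eb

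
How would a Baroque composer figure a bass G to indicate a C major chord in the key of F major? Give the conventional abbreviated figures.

6/4

G is the fifth of C major, so the chord is in second inversion.
A triad in second inversion is figured 6/4, conventionally abbreviated 6/4.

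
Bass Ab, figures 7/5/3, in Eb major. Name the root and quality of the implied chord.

Ab major seventh

The figures 7/5/3 indicate a seventh chord in root position.
In root position the bass is the root, so the root is Ab.
The chord tones are Ab, C, Eb, G, giving Ab major seventh.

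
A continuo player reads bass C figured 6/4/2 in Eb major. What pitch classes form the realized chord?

A second above C in this key is D.
A fourth above C in this key is F.
A sixth above C in this key is Ab.
Together with the bass C, this spells D half-diminished seventh in third inversion.

C, D, F, Ab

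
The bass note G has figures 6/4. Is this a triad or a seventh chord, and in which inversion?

triad, second inversion

Intervals of 6/4 above the bass form a triad; the bass is the fifth, so this is second inversion.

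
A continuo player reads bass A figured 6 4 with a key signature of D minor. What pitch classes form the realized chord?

A, D, F

A fourth above A in this key is D.
A sixth above A in this key is F.
Together with the bass A, this spells D minor in second inversion.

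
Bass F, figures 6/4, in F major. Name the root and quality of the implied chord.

The figures 6/4 indicate a triad in second inversion.
In second inversion the root lies a fourth above the bass: a fourth above F in F major is Bb.
The chord tones are F, Bb, D, giving Bb major.

Bb major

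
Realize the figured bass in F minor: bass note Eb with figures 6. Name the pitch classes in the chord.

The written figures 6 are shorthand for 6/3: the 3 is implied.
A third above Eb in this key is G.
A sixth above Eb in this key is C.
Together with the bass Eb, this spells C minor in first inversion.

Eb, G, C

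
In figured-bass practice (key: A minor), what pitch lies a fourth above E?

Counting 3 letter steps above E lands on A; in A minor, that letter is A.

A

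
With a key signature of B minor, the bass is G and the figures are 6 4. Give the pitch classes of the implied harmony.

A fourth above G in this key is C#.
A sixth above G in this key is E.
Together with the bass G, this spells C# diminished in second inversion.

G, C#, E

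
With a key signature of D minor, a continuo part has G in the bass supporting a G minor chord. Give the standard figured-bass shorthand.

G is the root of G minor, so the chord is in root position.
A triad in root position is figured 5/3, conventionally abbreviated (no figures — root-position triad).

no figures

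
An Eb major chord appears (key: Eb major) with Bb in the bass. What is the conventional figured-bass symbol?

6/4

Bb is the fifth of Eb major, so the chord is in second inversion.
A triad in second inversion is figured 6/4, conventionally abbreviated 6/4.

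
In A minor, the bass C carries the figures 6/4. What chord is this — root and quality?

The figures 6/4 indicate a triad in second inversion.
In second inversion the root lies a fourth above the bass: a fourth above C in A minor is F.
The chord tones are C, F, A, giving F major.

F major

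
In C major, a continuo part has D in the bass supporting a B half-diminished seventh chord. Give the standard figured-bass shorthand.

6/5

D is the third of B half-diminished seventh, so the chord is in first inversion.
A seventh chord in first inversion is figured 6/5/3, conventionally abbreviated 6/5.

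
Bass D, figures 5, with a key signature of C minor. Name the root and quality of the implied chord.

The figures 5 indicate a triad in root position.
In root position the bass is the root, so the root is D.
The chord tones are D, F, Ab, giving D diminished.

D diminished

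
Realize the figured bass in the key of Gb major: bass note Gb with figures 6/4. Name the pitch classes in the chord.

A fourth above Gb in this key is Cb.
A sixth above Gb in this key is Eb.
Together with the bass Gb, this spells Cb major in second inversion.

Gb, Cb, Eb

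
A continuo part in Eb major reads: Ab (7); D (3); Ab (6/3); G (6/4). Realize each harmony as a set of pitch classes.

Ab (7/5/3): Ab, C, Eb, G.
D (5/3): D, F, Ab.
Ab (6/3): Ab, C, F.
G (6/4): G, C, Eb.

Ab, C, Eb, G | D, F, Ab | Ab, C, F | G, C, Eb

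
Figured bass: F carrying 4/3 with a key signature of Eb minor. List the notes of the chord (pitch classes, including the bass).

The written figures 4/3 are shorthand for 6/4/3: the 6 is implied.
A third above F in this key is Ab.
A fourth above F in this key is Bb.
A sixth above F in this key is Db.
Together with the bass F, this spells Bb minor seventh in second inversion.

F, Ab, Bb, Db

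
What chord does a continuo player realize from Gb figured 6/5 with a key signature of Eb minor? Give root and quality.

The figures 6/5 indicate a seventh chord in first inversion.
In first inversion the root lies a sixth above the bass: a sixth above Gb in Eb minor is Eb.
The chord tones are Gb, Bb, Db, Eb, giving Eb minor seventh.

Eb minor seventh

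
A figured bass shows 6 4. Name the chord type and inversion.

Intervals of 6/4 above the bass form a triad; the bass is the fifth, so this is second inversion.

triad, second inversion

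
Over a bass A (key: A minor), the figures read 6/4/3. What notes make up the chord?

A, C, D, F

A third above A in this key is C.
A fourth above A in this key is D.
A sixth above A in this key is F.
Together with the bass A, this spells D minor seventh in second inversion.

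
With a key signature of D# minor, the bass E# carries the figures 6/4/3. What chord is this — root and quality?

A# minor seventh

The figures 6/4/3 indicate a seventh chord in second inversion.
In second inversion the root lies a fourth above the bass: a fourth above E# in D# minor is A#.
The chord tones are E#, G#, A#, C#, giving A# minor seventh.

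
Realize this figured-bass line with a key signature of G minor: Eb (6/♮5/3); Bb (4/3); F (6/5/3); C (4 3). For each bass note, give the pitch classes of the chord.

Eb, G, B, C | Bb, D, Eb, G | F, A, C, D | C, Eb, F, A

Eb (6/♮5/3): Eb, G, B, C.
Bb (6/4/3): Bb, D, Eb, G.
F (6/5/3): F, A, C, D.
C (6/4/3): C, Eb, F, A.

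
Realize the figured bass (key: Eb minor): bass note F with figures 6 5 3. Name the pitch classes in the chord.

F, Ab, Cb, Db

A third above F in this key is Ab.
A fifth above F in this key is Cb.
A sixth above F in this key is Db.
Together with the bass F, this spells Db dominant seventh in first inversion.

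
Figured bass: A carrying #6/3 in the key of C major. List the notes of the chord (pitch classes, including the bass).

A, C, F#

A third above A in this key is C.
A sixth above A in this key is F, raised to F# by the sharp.
Together with the bass A, this spells F# diminished in first inversion.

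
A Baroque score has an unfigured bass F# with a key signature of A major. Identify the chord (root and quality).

An unfigured bass indicates a triad in root position.
In root position the bass is the root, so the root is F#.
The chord tones are F#, A, C#, giving F# minor.

F# minor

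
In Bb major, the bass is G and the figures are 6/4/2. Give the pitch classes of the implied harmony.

A second above G in this key is A.
A fourth above G in this key is C.
A sixth above G in this key is Eb.
Together with the bass G, this spells A half-diminished seventh in third inversion.

G, A, C, Eb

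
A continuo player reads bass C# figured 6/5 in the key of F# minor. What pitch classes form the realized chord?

C#, E, G#, A

The written figures 6/5 are shorthand for 6/5/3: the 3 is implied.
A third above C# in this key is E.
A fifth above C# in this key is G#.
A sixth above C# in this key is A.
Together with the bass C#, this spells A major seventh in first inversion.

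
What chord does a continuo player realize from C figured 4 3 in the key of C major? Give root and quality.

F major seventh

The figures 4 3 indicate a seventh chord in second inversion.
In second inversion the root lies a fourth above the bass: a fourth above C in C major is F.
The chord tones are C, E, F, A, giving F major seventh.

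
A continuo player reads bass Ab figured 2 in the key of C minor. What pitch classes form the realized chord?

The written figures 2 are shorthand for 6/4/2: the 6/4 are implied.
A second above Ab in this key is Bb.
A fourth above Ab in this key is D.
A sixth above Ab in this key is F.
Together with the bass Ab, this spells Bb dominant seventh in third inversion.

Ab, Bb, D, F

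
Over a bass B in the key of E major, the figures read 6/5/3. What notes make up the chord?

B, D#, F#, G#

A third above B in this key is D#.
A fifth above B in this key is F#.
A sixth above B in this key is G#.
Together with the bass B, this spells G# minor seventh in first inversion.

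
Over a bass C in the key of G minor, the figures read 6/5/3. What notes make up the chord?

C, Eb, G, A

A third above C in this key is Eb.
A fifth above C in this key is G.
A sixth above C in this key is A.
Together with the bass C, this spells A half-diminished seventh in first inversion.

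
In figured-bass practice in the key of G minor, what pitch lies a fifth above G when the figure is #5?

D#

Counting 4 letter steps above G lands on D; in G minor, that letter is D.
The #5 figure raises it a semitone, giving D#.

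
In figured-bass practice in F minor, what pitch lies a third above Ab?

C

Counting 2 letter steps above Ab lands on C; in F minor, that letter is C.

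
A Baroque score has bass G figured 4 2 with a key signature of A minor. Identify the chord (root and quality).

The figures 4 2 indicate a seventh chord in third inversion.
In third inversion the root lies a second above the bass: a second above G in A minor is A.
The chord tones are G, A, C, E, giving A minor seventh.

A minor seventh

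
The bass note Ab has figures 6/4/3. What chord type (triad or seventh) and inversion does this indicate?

Intervals of 6/4/3 above the bass form a seventh chord; the bass is the fifth, so this is second inversion.

seventh chord, second inversion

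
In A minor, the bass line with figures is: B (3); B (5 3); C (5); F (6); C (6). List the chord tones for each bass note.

B, D, F | B, D, F | C, E, G | F, A, D | C, E, A

B (5/3): B, D, F.
B (5/3): B, D, F.
C (5/3): C, E, G.
F (6/3): F, A, D.
C (6/3): C, E, A.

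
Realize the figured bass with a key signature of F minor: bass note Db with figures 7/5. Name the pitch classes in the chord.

Db, F, Ab, C

The written figures 7/5 are shorthand for 7/5/3: the 3 is implied.
A third above Db in this key is F.
A fifth above Db in this key is Ab.
A seventh above Db in this key is C.
Together with the bass Db, this spells Db major seventh in root position.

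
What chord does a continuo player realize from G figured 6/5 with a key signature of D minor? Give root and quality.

E half-diminished seventh

The figures 6/5 indicate a seventh chord in first inversion.
In first inversion the root lies a sixth above the bass: a sixth above G in D minor is E.
The chord tones are G, Bb, D, E, giving E half-diminished seventh.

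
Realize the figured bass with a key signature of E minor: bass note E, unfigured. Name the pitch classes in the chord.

An unfigured bass implies 5/3.
A third above E in this key is G.
A fifth above E in this key is B.
Together with the bass E, this spells E minor in root position.

E, G, B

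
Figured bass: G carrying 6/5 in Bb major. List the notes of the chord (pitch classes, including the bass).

G, Bb, D, Eb

The written figures 6/5 are shorthand for 6/5/3: the 3 is implied.
A third above G in this key is Bb.
A fifth above G in this key is D.
A sixth above G in this key is Eb.
Together with the bass G, this spells Eb major seventh in first inversion.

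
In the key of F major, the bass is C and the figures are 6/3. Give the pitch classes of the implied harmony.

C, E, A

A third above C in this key is E.
A sixth above C in this key is A.
Together with the bass C, this spells A minor in first inversion.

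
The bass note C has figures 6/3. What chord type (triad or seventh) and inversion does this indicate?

Intervals of 6/3 above the bass form a triad; the bass is the third, so this is first inversion.

triad, first inversion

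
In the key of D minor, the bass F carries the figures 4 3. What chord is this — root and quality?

Bb major seventh

The figures 4 3 indicate a seventh chord in second inversion.
In second inversion the root lies a fourth above the bass: a fourth above F in D minor is Bb.
The chord tones are F, A, Bb, D, giving Bb major seventh.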